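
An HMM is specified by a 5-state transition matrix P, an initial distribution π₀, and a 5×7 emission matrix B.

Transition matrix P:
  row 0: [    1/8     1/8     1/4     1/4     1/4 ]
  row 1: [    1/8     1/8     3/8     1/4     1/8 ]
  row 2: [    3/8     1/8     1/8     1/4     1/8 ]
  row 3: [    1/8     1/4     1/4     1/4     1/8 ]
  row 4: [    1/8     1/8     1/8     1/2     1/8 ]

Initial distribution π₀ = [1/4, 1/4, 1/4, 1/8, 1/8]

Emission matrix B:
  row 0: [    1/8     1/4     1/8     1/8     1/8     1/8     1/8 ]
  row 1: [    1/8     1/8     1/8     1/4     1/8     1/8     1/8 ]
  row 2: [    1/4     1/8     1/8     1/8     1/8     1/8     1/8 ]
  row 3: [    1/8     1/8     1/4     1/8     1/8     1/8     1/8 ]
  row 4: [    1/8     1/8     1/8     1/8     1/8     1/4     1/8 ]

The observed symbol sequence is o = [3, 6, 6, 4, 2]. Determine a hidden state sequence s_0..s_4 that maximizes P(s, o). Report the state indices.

path = [1, 2, 0, 4, 3]

t=0: δ = [3.125e-02, 6.250e-02, 3.125e-02, 1.562e-02, 1.562e-02]  (obs o_0=3)
t=1: δ = [1.465e-03, 9.766e-04, 2.930e-03, 1.953e-03, 9.766e-04]  ψ = [2, 1, 1, 1, 0]  (obs o_1=6)
t=2: δ = [1.373e-04, 6.104e-05, 6.104e-05, 9.155e-05, 4.578e-05]  ψ = [2, 3, 3, 2, 0]  (obs o_2=6)
t=3: δ = [2.861e-06, 2.861e-06, 4.292e-06, 4.292e-06, 4.292e-06]  ψ = [2, 3, 0, 0, 0]  (obs o_3=4)
t=4: δ = [2.012e-07, 1.341e-07, 1.341e-07, 5.364e-07, 8.941e-08]  ψ = [2, 3, 1, 4, 0]  (obs o_4=2)
backtrack: best end state = 3; path = [1, 2, 0, 4, 3]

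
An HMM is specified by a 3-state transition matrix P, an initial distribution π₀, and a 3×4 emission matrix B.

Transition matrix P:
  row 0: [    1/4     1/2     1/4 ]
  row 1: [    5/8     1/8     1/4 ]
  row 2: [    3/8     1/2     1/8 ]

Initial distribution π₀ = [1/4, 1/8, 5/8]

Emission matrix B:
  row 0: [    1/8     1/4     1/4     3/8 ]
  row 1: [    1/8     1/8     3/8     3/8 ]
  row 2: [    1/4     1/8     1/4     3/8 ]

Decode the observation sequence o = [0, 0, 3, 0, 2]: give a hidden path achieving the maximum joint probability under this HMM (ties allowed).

t=0: δ = [3.125e-02, 1.562e-02, 1.562e-01]  (obs o_0=0)
t=1: δ = [7.324e-03, 9.766e-03, 4.883e-03]  ψ = [2, 2, 2]  (obs o_1=0)
t=2: δ = [2.289e-03, 1.373e-03, 9.155e-04]  ψ = [1, 0, 1]  (obs o_2=3)
t=3: δ = [1.073e-04, 1.431e-04, 1.431e-04]  ψ = [1, 0, 0]  (obs o_3=0)
t=4: δ = [2.235e-05, 2.682e-05, 8.941e-06]  ψ = [1, 2, 1]  (obs o_4=2)
backtrack: best end state = 1; path = [2, 1, 0, 2, 1]

path = [2, 1, 0, 2, 1]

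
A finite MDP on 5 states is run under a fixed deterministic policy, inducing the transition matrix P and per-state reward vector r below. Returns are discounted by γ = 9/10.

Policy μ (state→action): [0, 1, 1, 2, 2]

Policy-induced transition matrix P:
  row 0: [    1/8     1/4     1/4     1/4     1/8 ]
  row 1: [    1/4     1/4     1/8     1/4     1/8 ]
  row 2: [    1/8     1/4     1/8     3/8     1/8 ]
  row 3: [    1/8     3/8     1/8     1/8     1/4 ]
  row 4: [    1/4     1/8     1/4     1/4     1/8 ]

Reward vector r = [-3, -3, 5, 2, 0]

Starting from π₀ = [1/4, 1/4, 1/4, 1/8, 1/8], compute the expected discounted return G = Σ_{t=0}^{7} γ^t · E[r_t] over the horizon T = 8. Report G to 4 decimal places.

t=0: π = [0.2500, 0.2500, 0.2500, 0.1250, 0.1250], E[r] = 0.0000, γ^t·E[r] = 0.000000, running G = 0.000000
t=1: π = [0.1719, 0.2500, 0.1719, 0.2656, 0.1406], E[r] = 0.1250, γ^t·E[r] = 0.112500, running G = 0.112500
t=2: π = [0.1738, 0.2656, 0.1641, 0.2383, 0.1582], E[r] = -0.0215, γ^t·E[r] = -0.017402, running G = 0.095098
t=3: π = [0.1780, 0.2600, 0.1665, 0.2407, 0.1548], E[r] = 0.0000, γ^t·E[r] = 0.000000, running G = 0.095098
t=4: π = [0.1768, 0.2607, 0.1666, 0.2407, 0.1551], E[r] = 0.0016, γ^t·E[r] = 0.001081, running G = 0.096179
t=5: π = [0.1770, 0.2607, 0.1665, 0.2407, 0.1551], E[r] = 0.0009, γ^t·E[r] = 0.000520, running G = 0.096699
t=6: π = [0.1770, 0.2607, 0.1665, 0.2407, 0.1551], E[r] = 0.0009, γ^t·E[r] = 0.000502, running G = 0.097201
t=7: π = [0.1770, 0.2607, 0.1665, 0.2407, 0.1551], E[r] = 0.0010, γ^t·E[r] = 0.000456, running G = 0.097657

G = 0.0977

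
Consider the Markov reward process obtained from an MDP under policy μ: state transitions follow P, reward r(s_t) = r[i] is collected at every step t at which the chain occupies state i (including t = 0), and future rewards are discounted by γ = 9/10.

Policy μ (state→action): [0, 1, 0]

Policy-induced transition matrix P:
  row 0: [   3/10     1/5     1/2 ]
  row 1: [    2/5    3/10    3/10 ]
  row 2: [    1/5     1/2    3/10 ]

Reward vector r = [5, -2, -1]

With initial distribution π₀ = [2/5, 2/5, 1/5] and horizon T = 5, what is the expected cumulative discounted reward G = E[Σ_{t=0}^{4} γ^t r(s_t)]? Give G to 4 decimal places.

G = 2.5072

t=0: π = [0.4000, 0.4000, 0.2000], E[r] = 1.0000, γ^t·E[r] = 1.000000, running G = 1.000000
t=1: π = [0.3200, 0.3000, 0.3800], E[r] = 0.6200, γ^t·E[r] = 0.558000, running G = 1.558000
t=2: π = [0.2920, 0.3440, 0.3640], E[r] = 0.4080, γ^t·E[r] = 0.330480, running G = 1.888480
t=3: π = [0.2980, 0.3436, 0.3584], E[r] = 0.4444, γ^t·E[r] = 0.323968, running G = 2.212448
t=4: π = [0.2985, 0.3419, 0.3596], E[r] = 0.4492, γ^t·E[r] = 0.294746, running G = 2.507194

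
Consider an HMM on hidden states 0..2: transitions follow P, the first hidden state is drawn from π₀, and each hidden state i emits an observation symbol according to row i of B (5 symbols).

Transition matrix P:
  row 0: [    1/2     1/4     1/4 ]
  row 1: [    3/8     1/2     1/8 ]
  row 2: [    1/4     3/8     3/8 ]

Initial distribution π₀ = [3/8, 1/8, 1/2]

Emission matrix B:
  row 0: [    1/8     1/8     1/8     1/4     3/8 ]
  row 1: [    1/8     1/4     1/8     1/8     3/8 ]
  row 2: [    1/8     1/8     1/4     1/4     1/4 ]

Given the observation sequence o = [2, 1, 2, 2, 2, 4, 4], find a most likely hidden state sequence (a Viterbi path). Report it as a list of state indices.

t=0: δ = [4.688e-02, 1.562e-02, 1.250e-01]  (obs o_0=2)
t=1: δ = [3.906e-03, 1.172e-02, 5.859e-03]  ψ = [2, 2, 2]  (obs o_1=1)
t=2: δ = [5.493e-04, 7.324e-04, 5.493e-04]  ψ = [1, 1, 2]  (obs o_2=2)
t=3: δ = [3.433e-05, 4.578e-05, 5.150e-05]  ψ = [0, 1, 2]  (obs o_3=2)
t=4: δ = [2.146e-06, 2.861e-06, 4.828e-06]  ψ = [0, 1, 2]  (obs o_4=2)
t=5: δ = [4.526e-07, 6.789e-07, 4.526e-07]  ψ = [2, 2, 2]  (obs o_5=4)
t=6: δ = [9.548e-08, 1.273e-07, 4.243e-08]  ψ = [1, 1, 2]  (obs o_6=4)
backtrack: best end state = 1; path = [2, 2, 2, 2, 2, 1, 1]

path = [2, 2, 2, 2, 2, 1, 1]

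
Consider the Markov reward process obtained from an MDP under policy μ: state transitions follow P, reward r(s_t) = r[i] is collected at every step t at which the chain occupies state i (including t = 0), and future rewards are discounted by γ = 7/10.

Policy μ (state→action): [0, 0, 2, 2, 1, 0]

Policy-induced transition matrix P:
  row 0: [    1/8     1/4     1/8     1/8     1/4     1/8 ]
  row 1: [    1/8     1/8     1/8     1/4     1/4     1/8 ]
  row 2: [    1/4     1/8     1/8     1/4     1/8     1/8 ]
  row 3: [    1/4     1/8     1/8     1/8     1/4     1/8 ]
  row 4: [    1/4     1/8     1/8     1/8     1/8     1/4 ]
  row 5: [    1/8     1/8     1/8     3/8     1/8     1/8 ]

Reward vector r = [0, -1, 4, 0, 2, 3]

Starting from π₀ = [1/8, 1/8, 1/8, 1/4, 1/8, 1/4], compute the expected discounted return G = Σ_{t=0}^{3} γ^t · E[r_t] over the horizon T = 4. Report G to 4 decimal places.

G = 3.1697

t=0: π = [0.1250, 0.1250, 0.1250, 0.2500, 0.1250, 0.2500], E[r] = 1.3750, γ^t·E[r] = 1.375000, running G = 1.375000
t=1: π = [0.1875, 0.1406, 0.1250, 0.2188, 0.1875, 0.1406], E[r] = 1.1563, γ^t·E[r] = 0.809375, running G = 2.184375
t=2: π = [0.1914, 0.1484, 0.1250, 0.1934, 0.1934, 0.1484], E[r] = 1.1836, γ^t·E[r] = 0.579961, running G = 2.764336
t=3: π = [0.1890, 0.1489, 0.1250, 0.1963, 0.1917, 0.1492], E[r] = 1.1819, γ^t·E[r] = 0.405386, running G = 3.169722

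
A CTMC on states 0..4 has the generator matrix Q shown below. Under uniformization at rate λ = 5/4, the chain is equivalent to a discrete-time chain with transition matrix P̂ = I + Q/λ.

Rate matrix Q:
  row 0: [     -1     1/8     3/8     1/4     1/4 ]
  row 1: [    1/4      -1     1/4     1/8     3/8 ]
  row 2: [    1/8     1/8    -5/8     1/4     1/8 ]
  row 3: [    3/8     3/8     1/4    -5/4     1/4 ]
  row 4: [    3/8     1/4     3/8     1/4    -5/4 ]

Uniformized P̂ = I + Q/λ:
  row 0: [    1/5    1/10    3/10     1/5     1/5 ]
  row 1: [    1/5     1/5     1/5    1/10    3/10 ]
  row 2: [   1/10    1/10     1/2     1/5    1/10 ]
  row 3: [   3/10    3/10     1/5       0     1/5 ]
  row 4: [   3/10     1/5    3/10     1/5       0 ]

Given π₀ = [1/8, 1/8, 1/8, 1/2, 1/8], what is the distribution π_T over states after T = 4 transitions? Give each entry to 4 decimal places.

π = [0.1971, 0.1620, 0.3349, 0.1532, 0.1529]

t=0: π = [0.1250, 0.1250, 0.1250, 0.5000, 0.1250]
t=1: π = [0.2500, 0.2250, 0.2625, 0.0875, 0.1750]
t=2: π = [0.2000, 0.1575, 0.3213, 0.1600, 0.1613]
t=3: π = [0.2000, 0.1639, 0.3325, 0.1523, 0.1514]
t=4: π = [0.1971, 0.1620, 0.3349, 0.1532, 0.1529]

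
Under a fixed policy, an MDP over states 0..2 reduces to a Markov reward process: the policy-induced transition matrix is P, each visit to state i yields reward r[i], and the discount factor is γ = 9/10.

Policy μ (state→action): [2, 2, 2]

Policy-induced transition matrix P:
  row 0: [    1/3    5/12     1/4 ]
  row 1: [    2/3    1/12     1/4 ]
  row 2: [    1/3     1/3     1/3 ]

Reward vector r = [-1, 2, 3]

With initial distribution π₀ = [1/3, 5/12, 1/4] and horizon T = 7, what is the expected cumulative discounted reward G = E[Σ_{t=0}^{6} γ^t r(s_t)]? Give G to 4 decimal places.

t=0: π = [0.3333, 0.4167, 0.2500], E[r] = 1.2500, γ^t·E[r] = 1.250000, running G = 1.250000
t=1: π = [0.4722, 0.2569, 0.2708], E[r] = 0.8542, γ^t·E[r] = 0.768750, running G = 2.018750
t=2: π = [0.4190, 0.3084, 0.2726], E[r] = 1.0156, γ^t·E[r] = 0.822656, running G = 2.841406
t=3: π = [0.4361, 0.2911, 0.2727], E[r] = 0.9643, γ^t·E[r] = 0.702949, running G = 3.544355
t=4: π = [0.4304, 0.2969, 0.2727], E[r] = 0.9816, γ^t·E[r] = 0.644021, running G = 4.188377
t=5: π = [0.4323, 0.2950, 0.2727], E[r] = 0.9758, γ^t·E[r] = 0.576219, running G = 4.764596
t=6: π = [0.4317, 0.2956, 0.2727], E[r] = 0.9778, γ^t·E[r] = 0.519618, running G = 5.284214

G = 5.2842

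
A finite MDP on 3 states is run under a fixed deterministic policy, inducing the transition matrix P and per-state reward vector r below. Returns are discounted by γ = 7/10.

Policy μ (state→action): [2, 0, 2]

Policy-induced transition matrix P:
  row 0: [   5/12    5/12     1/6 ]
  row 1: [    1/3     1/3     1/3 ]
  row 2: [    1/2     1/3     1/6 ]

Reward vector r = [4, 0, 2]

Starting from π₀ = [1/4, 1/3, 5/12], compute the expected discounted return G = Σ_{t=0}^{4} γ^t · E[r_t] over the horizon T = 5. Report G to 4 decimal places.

t=0: π = [0.2500, 0.3333, 0.4167], E[r] = 1.8333, γ^t·E[r] = 1.833333, running G = 1.833333
t=1: π = [0.4236, 0.3542, 0.2222], E[r] = 2.1389, γ^t·E[r] = 1.497222, running G = 3.330556
t=2: π = [0.4057, 0.3686, 0.2257], E[r] = 2.0741, γ^t·E[r] = 1.016296, running G = 4.346852
t=3: π = [0.4048, 0.3671, 0.2281], E[r] = 2.0752, γ^t·E[r] = 0.711804, running G = 5.058656
t=4: π = [0.4051, 0.3671, 0.2279], E[r] = 2.0760, γ^t·E[r] = 0.498456, running G = 5.557112

G = 5.5571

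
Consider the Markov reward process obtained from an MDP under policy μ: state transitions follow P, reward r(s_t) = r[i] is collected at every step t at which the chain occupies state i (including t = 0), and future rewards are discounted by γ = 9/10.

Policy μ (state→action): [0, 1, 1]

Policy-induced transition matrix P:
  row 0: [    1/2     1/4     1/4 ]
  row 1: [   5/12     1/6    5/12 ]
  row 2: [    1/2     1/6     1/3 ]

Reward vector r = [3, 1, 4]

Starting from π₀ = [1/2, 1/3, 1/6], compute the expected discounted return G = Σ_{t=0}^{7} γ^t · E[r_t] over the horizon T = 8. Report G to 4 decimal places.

G = 16.1081

t=0: π = [0.5000, 0.3333, 0.1667], E[r] = 2.5000, γ^t·E[r] = 2.500000, running G = 2.500000
t=1: π = [0.4722, 0.2083, 0.3194], E[r] = 2.9028, γ^t·E[r] = 2.612500, running G = 5.112500
t=2: π = [0.4826, 0.2060, 0.3113], E[r] = 2.8993, γ^t·E[r] = 2.348438, running G = 7.460938
t=3: π = [0.4828, 0.2069, 0.3103], E[r] = 2.8965, γ^t·E[r] = 2.111555, running G = 9.572492
t=4: π = [0.4828, 0.2069, 0.3103], E[r] = 2.8965, γ^t·E[r] = 1.900415, running G = 11.472907
t=5: π = [0.4828, 0.2069, 0.3103], E[r] = 2.8966, γ^t·E[r] = 1.710385, running G = 13.183292
t=6: π = [0.4828, 0.2069, 0.3103], E[r] = 2.8966, γ^t·E[r] = 1.539346, running G = 14.722639
t=7: π = [0.4828, 0.2069, 0.3103], E[r] = 2.8966, γ^t·E[r] = 1.385412, running G = 16.108050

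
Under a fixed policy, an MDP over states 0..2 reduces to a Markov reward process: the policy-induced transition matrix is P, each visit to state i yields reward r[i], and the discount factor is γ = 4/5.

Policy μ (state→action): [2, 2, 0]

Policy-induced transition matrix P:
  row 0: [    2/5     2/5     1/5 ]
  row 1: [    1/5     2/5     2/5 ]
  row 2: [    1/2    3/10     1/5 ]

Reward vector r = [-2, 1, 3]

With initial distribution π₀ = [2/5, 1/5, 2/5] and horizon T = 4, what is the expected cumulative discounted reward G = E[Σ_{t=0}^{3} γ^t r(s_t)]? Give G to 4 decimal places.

G = 1.3895

t=0: π = [0.4000, 0.2000, 0.4000], E[r] = 0.6000, γ^t·E[r] = 0.600000, running G = 0.600000
t=1: π = [0.4000, 0.3600, 0.2400], E[r] = 0.2800, γ^t·E[r] = 0.224000, running G = 0.824000
t=2: π = [0.3520, 0.3760, 0.2720], E[r] = 0.4880, γ^t·E[r] = 0.312320, running G = 1.136320
t=3: π = [0.3520, 0.3728, 0.2752], E[r] = 0.4944, γ^t·E[r] = 0.253133, running G = 1.389453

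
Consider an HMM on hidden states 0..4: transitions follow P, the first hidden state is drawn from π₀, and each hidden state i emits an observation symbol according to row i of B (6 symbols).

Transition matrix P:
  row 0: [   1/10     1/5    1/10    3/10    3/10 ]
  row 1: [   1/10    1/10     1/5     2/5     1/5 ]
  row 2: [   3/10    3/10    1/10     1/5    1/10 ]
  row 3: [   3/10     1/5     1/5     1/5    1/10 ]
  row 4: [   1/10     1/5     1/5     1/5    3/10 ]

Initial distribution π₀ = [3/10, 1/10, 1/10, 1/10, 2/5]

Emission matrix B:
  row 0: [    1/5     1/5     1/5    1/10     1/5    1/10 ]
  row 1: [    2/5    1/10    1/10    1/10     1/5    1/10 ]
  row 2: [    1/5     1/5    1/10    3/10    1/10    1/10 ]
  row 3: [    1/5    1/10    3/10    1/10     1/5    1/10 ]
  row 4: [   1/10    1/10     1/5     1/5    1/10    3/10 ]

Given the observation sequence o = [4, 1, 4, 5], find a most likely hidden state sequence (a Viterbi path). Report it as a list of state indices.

t=0: δ = [6.000e-02, 2.000e-02, 1.000e-02, 2.000e-02, 4.000e-02]  (obs o_0=4)
t=1: δ = [1.200e-03, 1.200e-03, 1.600e-03, 1.800e-03, 1.800e-03]  ψ = [0, 0, 4, 0, 0]  (obs o_1=1)
t=2: δ = [1.080e-04, 9.600e-05, 3.600e-05, 9.600e-05, 5.400e-05]  ψ = [3, 2, 3, 1, 4]  (obs o_2=4)
t=3: δ = [2.880e-06, 2.160e-06, 1.920e-06, 3.840e-06, 9.720e-06]  ψ = [3, 0, 1, 1, 0]  (obs o_3=5)
backtrack: best end state = 4; path = [0, 3, 0, 4]

path = [0, 3, 0, 4]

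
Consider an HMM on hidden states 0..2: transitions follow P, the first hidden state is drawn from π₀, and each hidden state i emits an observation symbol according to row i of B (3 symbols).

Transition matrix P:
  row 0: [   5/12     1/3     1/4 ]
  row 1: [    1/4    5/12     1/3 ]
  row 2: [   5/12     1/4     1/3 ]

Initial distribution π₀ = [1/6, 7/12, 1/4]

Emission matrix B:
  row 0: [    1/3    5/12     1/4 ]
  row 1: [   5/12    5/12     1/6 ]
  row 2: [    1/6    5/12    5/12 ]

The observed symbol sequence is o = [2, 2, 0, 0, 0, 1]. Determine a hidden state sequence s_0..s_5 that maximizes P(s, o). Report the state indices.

t=0: δ = [4.167e-02, 9.722e-02, 1.042e-01]  (obs o_0=2)
t=1: δ = [1.085e-02, 6.752e-03, 1.447e-02]  ψ = [2, 1, 2]  (obs o_1=2)
t=2: δ = [2.009e-03, 1.507e-03, 8.038e-04]  ψ = [2, 0, 2]  (obs o_2=0)
t=3: δ = [2.791e-04, 2.791e-04, 8.372e-05]  ψ = [0, 0, 0]  (obs o_3=0)
t=4: δ = [3.876e-05, 4.845e-05, 1.550e-05]  ψ = [0, 1, 1]  (obs o_4=0)
t=5: δ = [6.729e-06, 8.412e-06, 6.729e-06]  ψ = [0, 1, 1]  (obs o_5=1)
backtrack: best end state = 1; path = [2, 2, 0, 1, 1, 1]

path = [2, 2, 0, 1, 1, 1]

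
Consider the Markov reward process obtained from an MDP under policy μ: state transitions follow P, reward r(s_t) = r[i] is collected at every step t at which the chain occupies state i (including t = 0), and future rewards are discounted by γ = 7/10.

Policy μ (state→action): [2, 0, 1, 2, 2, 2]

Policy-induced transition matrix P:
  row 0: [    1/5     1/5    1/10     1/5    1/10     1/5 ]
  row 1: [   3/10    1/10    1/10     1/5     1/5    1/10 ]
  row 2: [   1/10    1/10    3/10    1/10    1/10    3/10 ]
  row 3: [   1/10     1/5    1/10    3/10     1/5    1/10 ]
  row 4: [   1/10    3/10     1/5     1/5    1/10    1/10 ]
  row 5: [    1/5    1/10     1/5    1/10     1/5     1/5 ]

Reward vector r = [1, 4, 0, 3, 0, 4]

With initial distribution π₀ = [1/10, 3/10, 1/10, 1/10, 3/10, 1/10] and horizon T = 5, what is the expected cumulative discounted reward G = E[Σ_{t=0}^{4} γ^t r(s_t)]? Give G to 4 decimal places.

G = 5.6256

t=0: π = [0.1000, 0.3000, 0.1000, 0.1000, 0.3000, 0.1000], E[r] = 2.0000, γ^t·E[r] = 2.000000, running G = 2.000000
t=1: π = [0.1800, 0.1800, 0.1600, 0.1900, 0.1500, 0.1400], E[r] = 2.0300, γ^t·E[r] = 1.421000, running G = 3.421000
t=2: π = [0.1680, 0.1670, 0.1610, 0.1890, 0.1510, 0.1640], E[r] = 2.0590, γ^t·E[r] = 1.008910, running G = 4.429910
t=3: π = [0.1666, 0.1659, 0.1637, 0.1864, 0.1520, 0.1654], E[r] = 2.0510, γ^t·E[r] = 0.703493, running G = 5.133403
t=4: π = [0.1664, 0.1657, 0.1645, 0.1857, 0.1518, 0.1659], E[r] = 2.0501, γ^t·E[r] = 0.492236, running G = 5.625639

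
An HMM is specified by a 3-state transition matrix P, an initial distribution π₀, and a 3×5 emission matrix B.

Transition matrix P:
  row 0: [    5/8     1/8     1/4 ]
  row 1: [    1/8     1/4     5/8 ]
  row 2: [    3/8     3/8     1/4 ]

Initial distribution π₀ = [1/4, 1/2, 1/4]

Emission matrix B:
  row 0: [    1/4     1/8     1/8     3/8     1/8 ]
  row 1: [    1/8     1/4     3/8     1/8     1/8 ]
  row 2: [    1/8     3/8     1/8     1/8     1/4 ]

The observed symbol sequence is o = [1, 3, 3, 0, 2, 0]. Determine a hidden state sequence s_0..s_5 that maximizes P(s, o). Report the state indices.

t=0: δ = [3.125e-02, 1.250e-01, 9.375e-02]  (obs o_0=1)
t=1: δ = [1.318e-02, 4.395e-03, 9.766e-03]  ψ = [2, 2, 1]  (obs o_1=3)
t=2: δ = [3.090e-03, 4.578e-04, 4.120e-04]  ψ = [0, 2, 0]  (obs o_2=3)
t=3: δ = [4.828e-04, 4.828e-05, 9.656e-05]  ψ = [0, 0, 0]  (obs o_3=0)
t=4: δ = [3.772e-05, 2.263e-05, 1.509e-05]  ψ = [0, 0, 0]  (obs o_4=2)
t=5: δ = [5.894e-06, 7.072e-07, 1.768e-06]  ψ = [0, 1, 1]  (obs o_5=0)
backtrack: best end state = 0; path = [2, 0, 0, 0, 0, 0]

path = [2, 0, 0, 0, 0, 0]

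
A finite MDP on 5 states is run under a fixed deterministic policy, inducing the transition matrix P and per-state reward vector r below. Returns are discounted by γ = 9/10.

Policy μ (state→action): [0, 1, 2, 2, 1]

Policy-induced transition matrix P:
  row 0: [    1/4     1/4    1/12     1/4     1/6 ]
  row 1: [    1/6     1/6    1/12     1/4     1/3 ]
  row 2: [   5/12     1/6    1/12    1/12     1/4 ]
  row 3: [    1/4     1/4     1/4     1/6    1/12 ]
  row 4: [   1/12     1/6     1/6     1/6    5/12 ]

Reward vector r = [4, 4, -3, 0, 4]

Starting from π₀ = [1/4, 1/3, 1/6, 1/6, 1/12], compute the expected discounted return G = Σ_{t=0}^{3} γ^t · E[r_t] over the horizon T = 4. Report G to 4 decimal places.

G = 7.7987

t=0: π = [0.2500, 0.3333, 0.1667, 0.1667, 0.0833], E[r] = 2.1667, γ^t·E[r] = 2.166667, running G = 2.166667
t=1: π = [0.2361, 0.2014, 0.1181, 0.2014, 0.2431], E[r] = 2.3681, γ^t·E[r] = 2.131250, running G = 4.297917
t=2: π = [0.2124, 0.2031, 0.1372, 0.1933, 0.2541], E[r] = 2.2668, γ^t·E[r] = 1.836094, running G = 6.134010
t=3: π = [0.2136, 0.2005, 0.1367, 0.1899, 0.2594], E[r] = 2.2835, γ^t·E[r] = 1.664684, running G = 7.798694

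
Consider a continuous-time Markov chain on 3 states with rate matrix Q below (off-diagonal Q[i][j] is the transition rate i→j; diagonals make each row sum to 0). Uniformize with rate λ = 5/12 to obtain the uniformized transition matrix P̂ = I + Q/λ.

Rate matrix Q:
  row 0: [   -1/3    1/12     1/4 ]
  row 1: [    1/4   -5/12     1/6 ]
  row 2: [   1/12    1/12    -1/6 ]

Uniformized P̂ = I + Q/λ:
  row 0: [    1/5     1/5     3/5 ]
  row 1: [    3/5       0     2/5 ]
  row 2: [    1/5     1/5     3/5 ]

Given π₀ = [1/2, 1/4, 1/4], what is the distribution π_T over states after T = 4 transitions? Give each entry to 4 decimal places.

t=0: π = [0.5000, 0.2500, 0.2500]
t=1: π = [0.3000, 0.1500, 0.5500]
t=2: π = [0.2600, 0.1700, 0.5700]
t=3: π = [0.2680, 0.1660, 0.5660]
t=4: π = [0.2664, 0.1668, 0.5668]

π = [0.2664, 0.1668, 0.5668]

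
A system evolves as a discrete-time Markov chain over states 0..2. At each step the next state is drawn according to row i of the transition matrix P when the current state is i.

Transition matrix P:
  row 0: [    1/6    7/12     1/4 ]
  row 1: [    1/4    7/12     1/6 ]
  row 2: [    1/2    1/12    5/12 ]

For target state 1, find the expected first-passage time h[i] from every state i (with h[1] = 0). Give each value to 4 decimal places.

h = [2.3077, 0.0000, 3.6923]

First-step conditioning: h[1] = 0; for i ≠ 1, h[i] = 1 + Σ_k P[i][k]·h[k].
  h[0] = 1 + 1/6·h[0] + 1/4·h[2]
  h[2] = 1 + 1/2·h[0] + 5/12·h[2]
Solving the 2×2 linear system over states ≠ 1 gives exactly h = [30/13, 0, 48/13] (h[1] = 0 is the target).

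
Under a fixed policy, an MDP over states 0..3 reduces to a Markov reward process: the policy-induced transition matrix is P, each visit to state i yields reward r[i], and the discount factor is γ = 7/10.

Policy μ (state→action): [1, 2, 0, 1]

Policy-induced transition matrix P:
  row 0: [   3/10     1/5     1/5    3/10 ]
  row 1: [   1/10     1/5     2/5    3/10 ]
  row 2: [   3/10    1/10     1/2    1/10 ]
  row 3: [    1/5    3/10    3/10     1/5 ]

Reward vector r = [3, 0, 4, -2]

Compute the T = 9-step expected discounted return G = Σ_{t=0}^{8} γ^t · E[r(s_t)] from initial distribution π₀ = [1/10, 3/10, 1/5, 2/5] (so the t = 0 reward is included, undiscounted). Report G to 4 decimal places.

t=0: π = [0.1000, 0.3000, 0.2000, 0.4000], E[r] = 0.3000, γ^t·E[r] = 0.300000, running G = 0.300000
t=1: π = [0.2000, 0.2200, 0.3600, 0.2200], E[r] = 1.6000, γ^t·E[r] = 1.120000, running G = 1.420000
t=2: π = [0.2340, 0.1860, 0.3740, 0.2060], E[r] = 1.7860, γ^t·E[r] = 0.875140, running G = 2.295140
t=3: π = [0.2422, 0.1832, 0.3700, 0.2046], E[r] = 1.7974, γ^t·E[r] = 0.616508, running G = 2.911648
t=4: π = [0.2429, 0.1835, 0.3681, 0.2055], E[r] = 1.7900, γ^t·E[r] = 0.429784, running G = 3.341432
t=5: π = [0.2428, 0.1837, 0.3677, 0.2058], E[r] = 1.7873, γ^t·E[r] = 0.300394, running G = 3.641826
t=6: π = [0.2427, 0.1838, 0.3676, 0.2059], E[r] = 1.7868, γ^t·E[r] = 0.210213, running G = 3.852039
t=7: π = [0.2426, 0.1838, 0.3676, 0.2059], E[r] = 1.7867, γ^t·E[r] = 0.147146, running G = 3.999184
t=8: π = [0.2426, 0.1838, 0.3676, 0.2059], E[r] = 1.7868, γ^t·E[r] = 0.103003, running G = 4.102187

G = 4.1022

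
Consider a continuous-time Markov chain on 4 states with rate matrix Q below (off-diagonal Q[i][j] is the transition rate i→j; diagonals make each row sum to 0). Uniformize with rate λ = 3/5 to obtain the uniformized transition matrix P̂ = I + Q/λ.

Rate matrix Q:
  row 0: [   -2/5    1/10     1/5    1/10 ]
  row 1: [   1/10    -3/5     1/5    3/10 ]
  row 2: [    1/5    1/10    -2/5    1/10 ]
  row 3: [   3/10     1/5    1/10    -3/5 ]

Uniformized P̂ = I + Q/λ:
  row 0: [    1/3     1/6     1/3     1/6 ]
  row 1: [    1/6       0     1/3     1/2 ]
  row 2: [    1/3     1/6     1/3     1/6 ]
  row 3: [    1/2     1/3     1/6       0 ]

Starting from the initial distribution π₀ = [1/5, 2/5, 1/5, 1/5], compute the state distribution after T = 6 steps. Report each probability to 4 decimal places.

t=0: π = [0.2000, 0.4000, 0.2000, 0.2000]
t=1: π = [0.3000, 0.1333, 0.3000, 0.2667]
t=2: π = [0.3556, 0.1889, 0.2889, 0.1667]
t=3: π = [0.3296, 0.1630, 0.3056, 0.2019]
t=4: π = [0.3398, 0.1731, 0.2997, 0.1873]
t=5: π = [0.3357, 0.1690, 0.3021, 0.1932]
t=6: π = [0.3374, 0.1707, 0.3011, 0.1908]

π = [0.3374, 0.1707, 0.3011, 0.1908]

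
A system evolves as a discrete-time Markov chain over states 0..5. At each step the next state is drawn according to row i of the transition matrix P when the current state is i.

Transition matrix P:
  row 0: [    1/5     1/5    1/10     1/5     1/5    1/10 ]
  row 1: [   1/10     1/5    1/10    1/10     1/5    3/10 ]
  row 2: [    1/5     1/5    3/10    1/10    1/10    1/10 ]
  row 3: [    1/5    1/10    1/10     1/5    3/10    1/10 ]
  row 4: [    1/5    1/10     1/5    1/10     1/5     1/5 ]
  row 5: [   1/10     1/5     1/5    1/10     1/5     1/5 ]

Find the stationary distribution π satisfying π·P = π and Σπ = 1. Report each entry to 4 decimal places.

Balance equations π_j = Σ_i π_i·P[i][j]:
  π_0 = 1/5·π_0 + 1/10·π_1 + 1/5·π_2 + 1/5·π_3 + 1/5·π_4 + 1/10·π_5
  π_1 = 1/5·π_0 + 1/5·π_1 + 1/5·π_2 + 1/10·π_3 + 1/10·π_4 + 1/5·π_5
  π_2 = 1/10·π_0 + 1/10·π_1 + 3/10·π_2 + 1/10·π_3 + 1/5·π_4 + 1/5·π_5
  π_3 = 1/5·π_0 + 1/10·π_1 + 1/10·π_2 + 1/5·π_3 + 1/10·π_4 + 1/10·π_5
  π_4 = 1/5·π_0 + 1/5·π_1 + 1/10·π_2 + 3/10·π_3 + 1/5·π_4 + 1/5·π_5
  normalize: π_0 + π_1 + π_2 + π_3 + π_4 + π_5 = 1
Solving the linear system gives exactly π = [3029/18220, 3051/18220, 3111/18220, 2361/18220, 3569/18220, 3099/18220].

π = [0.1662, 0.1675, 0.1707, 0.1296, 0.1959, 0.1701]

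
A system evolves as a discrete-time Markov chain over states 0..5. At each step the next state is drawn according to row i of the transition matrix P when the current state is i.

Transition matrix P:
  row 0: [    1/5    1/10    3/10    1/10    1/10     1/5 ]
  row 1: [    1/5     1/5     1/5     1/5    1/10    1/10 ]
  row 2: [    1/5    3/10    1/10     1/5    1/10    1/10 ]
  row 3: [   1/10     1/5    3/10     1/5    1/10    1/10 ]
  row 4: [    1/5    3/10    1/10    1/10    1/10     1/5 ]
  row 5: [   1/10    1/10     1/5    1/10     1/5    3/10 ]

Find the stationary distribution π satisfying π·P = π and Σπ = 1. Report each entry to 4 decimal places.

π = [0.1684, 0.1988, 0.2007, 0.1555, 0.1161, 0.1606]

Balance equations π_j = Σ_i π_i·P[i][j]:
  π_0 = 1/5·π_0 + 1/5·π_1 + 1/5·π_2 + 1/10·π_3 + 1/5·π_4 + 1/10·π_5
  π_1 = 1/10·π_0 + 1/5·π_1 + 3/10·π_2 + 1/5·π_3 + 3/10·π_4 + 1/10·π_5
  π_2 = 3/10·π_0 + 1/5·π_1 + 1/10·π_2 + 3/10·π_3 + 1/10·π_4 + 1/5·π_5
  π_3 = 1/10·π_0 + 1/5·π_1 + 1/5·π_2 + 1/5·π_3 + 1/10·π_4 + 1/10·π_5
  π_4 = 1/10·π_0 + 1/10·π_1 + 1/10·π_2 + 1/10·π_3 + 1/10·π_4 + 1/5·π_5
  normalize: π_0 + π_1 + π_2 + π_3 + π_4 + π_5 = 1
Solving the linear system gives exactly π = [666/3955, 8648/43505, 8732/43505, 123/791, 459/3955, 127/791].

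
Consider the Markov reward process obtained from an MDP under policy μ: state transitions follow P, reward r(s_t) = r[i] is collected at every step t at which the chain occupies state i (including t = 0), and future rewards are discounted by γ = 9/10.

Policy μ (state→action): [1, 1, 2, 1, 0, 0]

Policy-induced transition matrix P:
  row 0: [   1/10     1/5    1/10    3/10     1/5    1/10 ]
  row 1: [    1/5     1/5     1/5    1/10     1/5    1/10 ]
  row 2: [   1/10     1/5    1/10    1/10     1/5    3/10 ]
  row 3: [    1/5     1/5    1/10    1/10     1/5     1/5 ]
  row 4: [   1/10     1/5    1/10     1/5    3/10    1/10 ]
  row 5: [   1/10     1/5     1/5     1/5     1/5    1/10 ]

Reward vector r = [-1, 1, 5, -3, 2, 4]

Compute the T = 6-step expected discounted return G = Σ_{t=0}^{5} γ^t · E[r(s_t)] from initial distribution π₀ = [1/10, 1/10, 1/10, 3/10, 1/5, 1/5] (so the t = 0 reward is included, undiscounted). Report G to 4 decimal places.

t=0: π = [0.1000, 0.1000, 0.1000, 0.3000, 0.2000, 0.2000], E[r] = 0.8000, γ^t·E[r] = 0.800000, running G = 0.800000
t=1: π = [0.1400, 0.2000, 0.1300, 0.1600, 0.2200, 0.1500], E[r] = 1.2700, γ^t·E[r] = 1.143000, running G = 1.943000
t=2: π = [0.1360, 0.2000, 0.1350, 0.1650, 0.2220, 0.1420], E[r] = 1.2560, γ^t·E[r] = 1.017360, running G = 2.960360
t=3: π = [0.1365, 0.2000, 0.1342, 0.1636, 0.2222, 0.1435], E[r] = 1.2621, γ^t·E[r] = 0.920071, running G = 3.880431
t=4: π = [0.1364, 0.2000, 0.1344, 0.1639, 0.2222, 0.1432], E[r] = 1.2610, γ^t·E[r] = 0.827355, running G = 4.707786
t=5: π = [0.1364, 0.2000, 0.1343, 0.1638, 0.2222, 0.1433], E[r] = 1.2612, γ^t·E[r] = 0.744751, running G = 5.452538

G = 5.4525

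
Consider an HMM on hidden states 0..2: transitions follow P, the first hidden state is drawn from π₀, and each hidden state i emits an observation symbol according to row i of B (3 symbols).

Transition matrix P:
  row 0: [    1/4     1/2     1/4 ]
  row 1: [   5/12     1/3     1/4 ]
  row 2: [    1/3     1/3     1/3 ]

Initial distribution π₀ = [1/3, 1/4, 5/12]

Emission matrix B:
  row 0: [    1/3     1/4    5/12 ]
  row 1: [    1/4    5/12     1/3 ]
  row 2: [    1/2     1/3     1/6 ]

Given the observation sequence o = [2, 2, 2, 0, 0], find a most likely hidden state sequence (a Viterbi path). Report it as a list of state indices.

t=0: δ = [1.389e-01, 8.333e-02, 6.944e-02]  (obs o_0=2)
t=1: δ = [1.447e-02, 2.315e-02, 5.787e-03]  ψ = [0, 0, 0]  (obs o_1=2)
t=2: δ = [4.019e-03, 2.572e-03, 9.645e-04]  ψ = [1, 1, 1]  (obs o_2=2)
t=3: δ = [3.572e-04, 5.023e-04, 5.023e-04]  ψ = [1, 0, 0]  (obs o_3=0)
t=4: δ = [6.977e-05, 4.465e-05, 8.372e-05]  ψ = [1, 0, 2]  (obs o_4=0)
backtrack: best end state = 2; path = [0, 1, 0, 2, 2]

path = [0, 1, 0, 2, 2]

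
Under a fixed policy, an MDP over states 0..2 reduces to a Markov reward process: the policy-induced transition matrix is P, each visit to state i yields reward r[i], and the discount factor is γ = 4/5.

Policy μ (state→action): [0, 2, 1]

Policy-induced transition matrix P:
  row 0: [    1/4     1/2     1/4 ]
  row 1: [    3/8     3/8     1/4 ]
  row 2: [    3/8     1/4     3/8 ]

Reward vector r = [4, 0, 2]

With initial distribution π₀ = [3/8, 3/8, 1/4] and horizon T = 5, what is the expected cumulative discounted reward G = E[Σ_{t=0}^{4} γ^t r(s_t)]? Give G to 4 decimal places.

G = 6.4752

t=0: π = [0.3750, 0.3750, 0.2500], E[r] = 2.0000, γ^t·E[r] = 2.000000, running G = 2.000000
t=1: π = [0.3281, 0.3906, 0.2813], E[r] = 1.8750, γ^t·E[r] = 1.500000, running G = 3.500000
t=2: π = [0.3340, 0.3809, 0.2852], E[r] = 1.9063, γ^t·E[r] = 1.220000, running G = 4.720000
t=3: π = [0.3333, 0.3811, 0.2856], E[r] = 1.9043, γ^t·E[r] = 0.975000, running G = 5.695000
t=4: π = [0.3333, 0.3810, 0.2857], E[r] = 1.9048, γ^t·E[r] = 0.780200, running G = 6.475200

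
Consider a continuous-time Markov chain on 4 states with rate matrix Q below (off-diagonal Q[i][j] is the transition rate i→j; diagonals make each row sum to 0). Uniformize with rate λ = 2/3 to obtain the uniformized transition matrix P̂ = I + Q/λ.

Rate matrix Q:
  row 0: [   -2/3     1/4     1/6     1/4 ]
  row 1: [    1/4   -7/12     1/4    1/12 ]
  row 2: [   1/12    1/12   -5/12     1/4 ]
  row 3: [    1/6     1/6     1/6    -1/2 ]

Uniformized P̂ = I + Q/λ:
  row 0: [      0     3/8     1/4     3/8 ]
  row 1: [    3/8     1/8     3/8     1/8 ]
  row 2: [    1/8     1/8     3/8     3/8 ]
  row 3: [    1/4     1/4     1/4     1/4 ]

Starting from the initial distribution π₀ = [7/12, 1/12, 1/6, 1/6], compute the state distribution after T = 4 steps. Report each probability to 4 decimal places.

π = [0.1934, 0.2060, 0.3161, 0.2845]

t=0: π = [0.5833, 0.0833, 0.1667, 0.1667]
t=1: π = [0.0938, 0.2917, 0.2813, 0.3333]
t=2: π = [0.2279, 0.1901, 0.3216, 0.2604]
t=3: π = [0.1766, 0.2145, 0.3140, 0.2949]
t=4: π = [0.1934, 0.2060, 0.3161, 0.2845]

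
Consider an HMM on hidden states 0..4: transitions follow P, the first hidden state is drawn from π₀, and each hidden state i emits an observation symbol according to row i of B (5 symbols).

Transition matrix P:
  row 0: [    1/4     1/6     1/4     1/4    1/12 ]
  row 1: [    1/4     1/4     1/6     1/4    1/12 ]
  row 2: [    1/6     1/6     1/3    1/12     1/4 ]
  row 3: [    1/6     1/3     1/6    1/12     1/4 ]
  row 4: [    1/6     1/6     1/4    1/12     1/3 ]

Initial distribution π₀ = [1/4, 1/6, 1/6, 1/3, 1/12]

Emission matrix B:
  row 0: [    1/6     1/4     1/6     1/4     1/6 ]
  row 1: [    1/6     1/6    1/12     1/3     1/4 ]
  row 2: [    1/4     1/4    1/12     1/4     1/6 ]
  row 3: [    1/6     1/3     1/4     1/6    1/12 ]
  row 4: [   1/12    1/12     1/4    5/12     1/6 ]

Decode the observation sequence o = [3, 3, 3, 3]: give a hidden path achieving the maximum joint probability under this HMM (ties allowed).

t=0: δ = [6.250e-02, 5.556e-02, 4.167e-02, 5.556e-02, 3.472e-02]  (obs o_0=3)
t=1: δ = [3.906e-03, 6.173e-03, 3.906e-03, 2.604e-03, 5.787e-03]  ψ = [0, 3, 0, 0, 3]  (obs o_1=3)
t=2: δ = [3.858e-04, 5.144e-04, 3.617e-04, 2.572e-04, 8.038e-04]  ψ = [1, 1, 4, 1, 4]  (obs o_2=3)
t=3: δ = [3.349e-05, 4.465e-05, 5.023e-05, 2.143e-05, 1.116e-04]  ψ = [4, 4, 4, 1, 4]  (obs o_3=3)
backtrack: best end state = 4; path = [3, 4, 4, 4]

path = [3, 4, 4, 4]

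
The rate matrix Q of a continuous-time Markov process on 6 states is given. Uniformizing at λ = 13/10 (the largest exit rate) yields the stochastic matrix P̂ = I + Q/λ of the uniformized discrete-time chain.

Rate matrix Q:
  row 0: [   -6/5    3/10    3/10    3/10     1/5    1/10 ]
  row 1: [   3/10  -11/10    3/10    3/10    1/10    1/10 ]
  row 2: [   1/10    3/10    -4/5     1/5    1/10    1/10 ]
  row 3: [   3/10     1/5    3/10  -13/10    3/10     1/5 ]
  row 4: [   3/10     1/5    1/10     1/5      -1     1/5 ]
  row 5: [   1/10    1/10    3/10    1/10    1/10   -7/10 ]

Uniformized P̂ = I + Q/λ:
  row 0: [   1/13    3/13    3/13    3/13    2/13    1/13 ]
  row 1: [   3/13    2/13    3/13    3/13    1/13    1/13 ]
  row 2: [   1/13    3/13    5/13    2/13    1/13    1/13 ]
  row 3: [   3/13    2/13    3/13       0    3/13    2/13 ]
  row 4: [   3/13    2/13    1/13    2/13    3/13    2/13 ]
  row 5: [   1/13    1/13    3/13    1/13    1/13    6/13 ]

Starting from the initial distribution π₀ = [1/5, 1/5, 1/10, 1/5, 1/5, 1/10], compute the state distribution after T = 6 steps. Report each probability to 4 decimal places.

π = [0.1456, 0.1719, 0.2490, 0.1439, 0.1303, 0.1593]

t=0: π = [0.2000, 0.2000, 0.1000, 0.2000, 0.2000, 0.1000]
t=1: π = [0.1692, 0.1692, 0.2154, 0.1462, 0.1538, 0.1462]
t=2: π = [0.1491, 0.1722, 0.2402, 0.1462, 0.1361, 0.1562]
t=3: π = [0.1468, 0.1718, 0.2468, 0.1441, 0.1318, 0.1587]
t=4: π = [0.1458, 0.1719, 0.2485, 0.1440, 0.1307, 0.1592]
t=5: π = [0.1456, 0.1719, 0.2489, 0.1439, 0.1304, 0.1593]
t=6: π = [0.1456, 0.1719, 0.2490, 0.1439, 0.1303, 0.1593]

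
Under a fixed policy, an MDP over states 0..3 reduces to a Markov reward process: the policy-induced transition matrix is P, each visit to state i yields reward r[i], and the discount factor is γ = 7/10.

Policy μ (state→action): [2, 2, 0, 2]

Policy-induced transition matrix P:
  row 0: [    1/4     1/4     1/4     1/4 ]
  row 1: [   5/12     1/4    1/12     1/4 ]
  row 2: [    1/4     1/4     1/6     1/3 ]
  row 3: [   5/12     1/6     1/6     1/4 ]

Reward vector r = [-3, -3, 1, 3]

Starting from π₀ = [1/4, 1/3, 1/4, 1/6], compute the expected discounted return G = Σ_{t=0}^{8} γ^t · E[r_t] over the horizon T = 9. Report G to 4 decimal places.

t=0: π = [0.2500, 0.3333, 0.2500, 0.1667], E[r] = -1.0000, γ^t·E[r] = -1.000000, running G = -1.000000
t=1: π = [0.3333, 0.2361, 0.1597, 0.2708], E[r] = -0.7361, γ^t·E[r] = -0.515278, running G = -1.515278
t=2: π = [0.3345, 0.2274, 0.1748, 0.2633], E[r] = -0.7211, γ^t·E[r] = -0.353322, running G = -1.868600
t=3: π = [0.3318, 0.2281, 0.1756, 0.2646], E[r] = -0.7103, γ^t·E[r] = -0.243620, running G = -2.112220
t=4: π = [0.3321, 0.2280, 0.1753, 0.2646], E[r] = -0.7110, γ^t·E[r] = -0.170702, running G = -2.282921
t=5: π = [0.3321, 0.2279, 0.1753, 0.2646], E[r] = -0.7110, γ^t·E[r] = -0.119491, running G = -2.402413
t=6: π = [0.3321, 0.2279, 0.1753, 0.2646], E[r] = -0.7109, γ^t·E[r] = -0.083642, running G = -2.486054
t=7: π = [0.3321, 0.2279, 0.1753, 0.2646], E[r] = -0.7109, γ^t·E[r] = -0.058549, running G = -2.544604
t=8: π = [0.3321, 0.2279, 0.1753, 0.2646], E[r] = -0.7109, γ^t·E[r] = -0.040985, running G = -2.585588

G = -2.5856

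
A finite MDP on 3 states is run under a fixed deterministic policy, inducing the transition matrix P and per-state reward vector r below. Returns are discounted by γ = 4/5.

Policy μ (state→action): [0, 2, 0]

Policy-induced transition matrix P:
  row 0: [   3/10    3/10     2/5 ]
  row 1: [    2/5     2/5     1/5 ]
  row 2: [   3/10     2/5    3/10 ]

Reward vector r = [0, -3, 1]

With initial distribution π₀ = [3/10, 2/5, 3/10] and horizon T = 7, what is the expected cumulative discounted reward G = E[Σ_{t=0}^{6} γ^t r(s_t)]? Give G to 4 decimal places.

t=0: π = [0.3000, 0.4000, 0.3000], E[r] = -0.9000, γ^t·E[r] = -0.900000, running G = -0.900000
t=1: π = [0.3400, 0.3700, 0.2900], E[r] = -0.8200, γ^t·E[r] = -0.656000, running G = -1.556000
t=2: π = [0.3370, 0.3660, 0.2970], E[r] = -0.8010, γ^t·E[r] = -0.512640, running G = -2.068640
t=3: π = [0.3366, 0.3663, 0.2971], E[r] = -0.8018, γ^t·E[r] = -0.410522, running G = -2.479162
t=4: π = [0.3366, 0.3663, 0.2970], E[r] = -0.8020, γ^t·E[r] = -0.328495, running G = -2.807657
t=5: π = [0.3366, 0.3663, 0.2970], E[r] = -0.8020, γ^t·E[r] = -0.262793, running G = -3.070450
t=6: π = [0.3366, 0.3663, 0.2970], E[r] = -0.8020, γ^t·E[r] = -0.210234, running G = -3.280684

G = -3.2807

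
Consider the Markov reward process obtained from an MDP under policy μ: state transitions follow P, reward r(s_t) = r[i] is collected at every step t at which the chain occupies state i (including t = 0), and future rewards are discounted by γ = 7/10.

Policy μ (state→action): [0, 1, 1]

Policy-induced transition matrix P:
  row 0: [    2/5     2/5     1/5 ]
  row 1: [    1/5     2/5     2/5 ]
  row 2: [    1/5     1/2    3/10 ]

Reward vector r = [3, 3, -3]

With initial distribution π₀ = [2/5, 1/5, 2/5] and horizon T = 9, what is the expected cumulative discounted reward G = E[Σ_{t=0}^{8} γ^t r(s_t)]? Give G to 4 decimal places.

G = 3.1678

t=0: π = [0.4000, 0.2000, 0.4000], E[r] = 0.6000, γ^t·E[r] = 0.600000, running G = 0.600000
t=1: π = [0.2800, 0.4400, 0.2800], E[r] = 1.3200, γ^t·E[r] = 0.924000, running G = 1.524000
t=2: π = [0.2560, 0.4280, 0.3160], E[r] = 1.1040, γ^t·E[r] = 0.540960, running G = 2.064960
t=3: π = [0.2512, 0.4316, 0.3172], E[r] = 1.0968, γ^t·E[r] = 0.376202, running G = 2.441162
t=4: π = [0.2502, 0.4317, 0.3180], E[r] = 1.0918, γ^t·E[r] = 0.262132, running G = 2.703294
t=5: π = [0.2500, 0.4318, 0.3181], E[r] = 1.0911, γ^t·E[r] = 0.183383, running G = 2.886677
t=6: π = [0.2500, 0.4318, 0.3182], E[r] = 1.0909, γ^t·E[r] = 0.128349, running G = 3.015026
t=7: π = [0.2500, 0.4318, 0.3182], E[r] = 1.0909, γ^t·E[r] = 0.089842, running G = 3.104868
t=8: π = [0.2500, 0.4318, 0.3182], E[r] = 1.0909, γ^t·E[r] = 0.062889, running G = 3.167756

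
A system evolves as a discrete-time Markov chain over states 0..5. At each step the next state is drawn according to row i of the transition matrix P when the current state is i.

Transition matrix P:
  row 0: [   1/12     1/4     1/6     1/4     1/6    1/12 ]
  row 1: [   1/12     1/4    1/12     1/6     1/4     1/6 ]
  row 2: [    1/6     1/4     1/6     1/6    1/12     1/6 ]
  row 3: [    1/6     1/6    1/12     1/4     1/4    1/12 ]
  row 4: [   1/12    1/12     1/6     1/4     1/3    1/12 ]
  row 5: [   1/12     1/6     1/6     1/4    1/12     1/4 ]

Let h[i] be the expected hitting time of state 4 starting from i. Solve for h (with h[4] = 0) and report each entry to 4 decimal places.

First-step conditioning: h[4] = 0; for i ≠ 4, h[i] = 1 + Σ_k P[i][k]·h[k].
  h[0] = 1 + 1/12·h[0] + 1/4·h[1] + 1/6·h[2] + 1/4·h[3] + 1/12·h[5]
  h[1] = 1 + 1/12·h[0] + 1/4·h[1] + 1/12·h[2] + 1/6·h[3] + 1/6·h[5]
  h[2] = 1 + 1/6·h[0] + 1/4·h[1] + 1/6·h[2] + 1/6·h[3] + 1/6·h[5]
  h[3] = 1 + 1/6·h[0] + 1/6·h[1] + 1/12·h[2] + 1/4·h[3] + 1/12·h[5]
  h[5] = 1 + 1/12·h[0] + 1/6·h[1] + 1/6·h[2] + 1/4·h[3] + 1/4·h[5]
Solving the 5×5 linear system over states ≠ 4 gives exactly h = [8591/1558, 209/41, 9445/1558, 3929/779, 0, 9515/1558] (h[4] = 0 is the target).

h = [5.5141, 5.0976, 6.0623, 5.0436, 0.0000, 6.1072]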